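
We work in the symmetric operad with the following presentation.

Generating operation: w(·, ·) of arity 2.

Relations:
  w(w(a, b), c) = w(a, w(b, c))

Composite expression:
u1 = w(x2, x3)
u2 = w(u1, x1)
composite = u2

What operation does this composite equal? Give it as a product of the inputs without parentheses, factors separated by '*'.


x2 * x3 * x1

Under associativity of w, the answer is the x's in reading order.
w(x2, x3) flattens to x2 * x3
w(w(x2, x3), x1) flattens to x2 * x3 * x1


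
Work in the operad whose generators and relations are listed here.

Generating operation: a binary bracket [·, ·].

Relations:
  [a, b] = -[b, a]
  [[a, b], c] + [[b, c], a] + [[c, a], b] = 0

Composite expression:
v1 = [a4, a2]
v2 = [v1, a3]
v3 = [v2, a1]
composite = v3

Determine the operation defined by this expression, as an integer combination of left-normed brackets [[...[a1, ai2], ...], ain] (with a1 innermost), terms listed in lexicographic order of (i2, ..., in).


[[[a1, a2], a4], a3] - [[[a1, a3], a2], a4] + [[[a1, a3], a4], a2] - [[[a1, a4], a2], a3]

Expand each bracket as ab - ba; the a1-initial words give the coefficients.
Composite bracket: [[[a4, a2], a3], a1]
Each bracket splits as ab - ba, giving 8 signed words (2^3 = 8).
Keep just the words that open with a1:
  sign of a1a2a4a3 is +1, so it contributes +[[[a1, a2], a4], a3]
  sign of a1a3a2a4 is -1, so it contributes -[[[a1, a3], a2], a4]
  sign of a1a3a4a2 is +1, so it contributes +[[[a1, a3], a4], a2]
  sign of a1a4a2a3 is -1, so it contributes -[[[a1, a4], a2], a3]


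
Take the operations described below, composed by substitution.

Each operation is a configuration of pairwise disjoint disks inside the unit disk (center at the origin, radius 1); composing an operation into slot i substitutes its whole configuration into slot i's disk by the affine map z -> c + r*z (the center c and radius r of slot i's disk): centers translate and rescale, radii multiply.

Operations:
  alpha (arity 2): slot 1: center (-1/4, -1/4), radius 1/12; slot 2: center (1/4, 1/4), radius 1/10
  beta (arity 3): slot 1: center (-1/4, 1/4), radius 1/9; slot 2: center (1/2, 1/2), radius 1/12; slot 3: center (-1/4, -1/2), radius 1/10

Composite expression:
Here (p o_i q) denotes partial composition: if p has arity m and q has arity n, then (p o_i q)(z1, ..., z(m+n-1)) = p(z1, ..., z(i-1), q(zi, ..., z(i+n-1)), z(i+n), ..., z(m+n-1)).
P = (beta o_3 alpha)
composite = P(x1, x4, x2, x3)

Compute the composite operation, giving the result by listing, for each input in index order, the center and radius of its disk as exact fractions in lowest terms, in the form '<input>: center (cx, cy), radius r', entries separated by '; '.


x1: center (-1/4, 1/4), radius 1/9; x2: center (-11/40, -21/40), radius 1/120; x3: center (-9/40, -19/40), radius 1/100; x4: center (1/2, 1/2), radius 1/12

Nesting under beta composes maps z -> c + r*z down each x-path.
for x1, the 1-step affine chain lands on center (-1/4, 1/4), radius 1/9
for x4, the 1-step affine chain lands on center (1/2, 1/2), radius 1/12
for x2, the 2-step affine chain lands on center (-11/40, -21/40), radius 1/120
for x3, the 2-step affine chain lands on center (-9/40, -19/40), radius 1/100


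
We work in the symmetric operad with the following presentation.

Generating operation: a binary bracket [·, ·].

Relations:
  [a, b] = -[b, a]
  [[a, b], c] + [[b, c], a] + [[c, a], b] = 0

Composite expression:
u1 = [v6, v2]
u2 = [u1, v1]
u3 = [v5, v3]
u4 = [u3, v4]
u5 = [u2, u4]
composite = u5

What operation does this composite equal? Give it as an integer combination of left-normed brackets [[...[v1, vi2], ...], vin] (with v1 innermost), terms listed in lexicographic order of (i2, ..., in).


-[[[[[v1, v2], v6], v3], v5], v4] + [[[[[v1, v2], v6], v4], v3], v5] - [[[[[v1, v2], v6], v4], v5], v3] + [[[[[v1, v2], v6], v5], v3], v4] + [[[[[v1, v6], v2], v3], v5], v4] - [[[[[v1, v6], v2], v4], v3], v5] + [[[[[v1, v6], v2], v4], v5], v3] - [[[[[v1, v6], v2], v5], v3], v4]

Expand each bracket as ab - ba; the v1-initial words give the coefficients.
Composite bracket: [[[v6, v2], v1], [[v5, v3], v4]]
The bracket unfolds into 32 signed words via [a, b] = ab - ba (2^5 = 32).
Coefficients come from the v1-initial words:
  word v1v2v6v3v5v4 has sign -1, contributing -[[[[[v1, v2], v6], v3], v5], v4]
  word v1v2v6v4v3v5 has sign +1, contributing +[[[[[v1, v2], v6], v4], v3], v5]
  word v1v2v6v4v5v3 has sign -1, contributing -[[[[[v1, v2], v6], v4], v5], v3]
  word v1v2v6v5v3v4 has sign +1, contributing +[[[[[v1, v2], v6], v5], v3], v4]
  word v1v6v2v3v5v4 has sign +1, contributing +[[[[[v1, v6], v2], v3], v5], v4]
  word v1v6v2v4v3v5 has sign -1, contributing -[[[[[v1, v6], v2], v4], v3], v5]
  word v1v6v2v4v5v3 has sign +1, contributing +[[[[[v1, v6], v2], v4], v5], v3]
  word v1v6v2v5v3v4 has sign -1, contributing -[[[[[v1, v6], v2], v5], v3], v4]


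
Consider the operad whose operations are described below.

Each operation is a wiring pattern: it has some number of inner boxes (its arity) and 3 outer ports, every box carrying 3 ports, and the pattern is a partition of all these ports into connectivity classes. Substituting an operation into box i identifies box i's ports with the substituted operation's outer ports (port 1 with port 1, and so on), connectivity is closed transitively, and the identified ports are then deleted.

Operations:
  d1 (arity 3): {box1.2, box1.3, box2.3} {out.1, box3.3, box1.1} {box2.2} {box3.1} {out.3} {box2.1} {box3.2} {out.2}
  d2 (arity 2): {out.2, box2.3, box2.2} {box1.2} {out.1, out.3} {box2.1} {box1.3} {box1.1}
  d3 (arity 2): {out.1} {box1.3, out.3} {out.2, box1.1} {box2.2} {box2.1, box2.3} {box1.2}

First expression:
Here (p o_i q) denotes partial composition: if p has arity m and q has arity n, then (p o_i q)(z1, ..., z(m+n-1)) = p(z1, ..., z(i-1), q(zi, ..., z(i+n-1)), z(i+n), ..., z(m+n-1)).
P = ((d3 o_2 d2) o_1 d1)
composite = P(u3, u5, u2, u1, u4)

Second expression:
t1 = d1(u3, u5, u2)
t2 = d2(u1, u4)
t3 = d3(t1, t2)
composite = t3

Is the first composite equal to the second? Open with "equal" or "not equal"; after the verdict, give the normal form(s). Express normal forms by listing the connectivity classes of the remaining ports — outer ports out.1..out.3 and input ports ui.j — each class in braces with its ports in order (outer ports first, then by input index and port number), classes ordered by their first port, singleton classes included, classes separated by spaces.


equal: each reduces to {out.1} {out.2, u2.3, u3.1} {out.3} {u1.1} {u1.2} {u1.3} {u2.1} {u2.2} {u3.2, u3.3, u5.3} {u4.1} {u4.2, u4.3} {u5.1} {u5.2}

Normal form of the first expression: {out.1} {out.2, u2.3, u3.1} {out.3} {u1.1} {u1.2} {u1.3} {u2.1} {u2.2} {u3.2, u3.3, u5.3} {u4.1} {u4.2, u4.3} {u5.1} {u5.2}
Normal form of the second expression: {out.1} {out.2, u2.3, u3.1} {out.3} {u1.1} {u1.2} {u1.3} {u2.1} {u2.2} {u3.2, u3.3, u5.3} {u4.1} {u4.2, u4.3} {u5.1} {u5.2}
The forms coincide; equal.


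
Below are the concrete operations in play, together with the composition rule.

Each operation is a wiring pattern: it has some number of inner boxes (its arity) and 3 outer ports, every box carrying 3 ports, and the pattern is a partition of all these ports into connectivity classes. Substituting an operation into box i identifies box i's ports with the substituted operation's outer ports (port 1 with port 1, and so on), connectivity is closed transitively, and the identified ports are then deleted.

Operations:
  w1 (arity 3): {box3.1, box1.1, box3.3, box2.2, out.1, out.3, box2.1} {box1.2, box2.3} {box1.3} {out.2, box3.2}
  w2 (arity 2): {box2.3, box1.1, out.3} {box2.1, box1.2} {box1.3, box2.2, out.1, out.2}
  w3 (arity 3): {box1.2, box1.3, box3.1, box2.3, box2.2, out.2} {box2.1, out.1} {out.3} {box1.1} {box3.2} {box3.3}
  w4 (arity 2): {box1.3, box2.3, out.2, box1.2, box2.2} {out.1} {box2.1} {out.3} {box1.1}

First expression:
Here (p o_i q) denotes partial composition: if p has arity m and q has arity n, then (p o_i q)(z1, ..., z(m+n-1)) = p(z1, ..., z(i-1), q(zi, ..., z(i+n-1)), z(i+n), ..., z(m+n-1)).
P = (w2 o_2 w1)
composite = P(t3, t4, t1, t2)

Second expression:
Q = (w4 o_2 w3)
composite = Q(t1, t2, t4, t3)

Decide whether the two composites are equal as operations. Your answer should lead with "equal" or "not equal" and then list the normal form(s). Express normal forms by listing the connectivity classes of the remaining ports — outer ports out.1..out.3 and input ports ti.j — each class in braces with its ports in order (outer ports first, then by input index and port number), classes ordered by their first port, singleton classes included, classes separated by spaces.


not equal — first {out.1, out.2, t2.2, t3.3} {out.3, t1.1, t1.2, t2.1, t2.3, t3.1, t3.2, t4.1} {t1.3, t4.2} {t4.3}, second {out.1} {out.2, t1.2, t1.3, t2.2, t2.3, t3.1, t4.2, t4.3} {out.3} {t1.1} {t2.1} {t3.2} {t3.3} {t4.1}

The first expression reduces to {out.1, out.2, t2.2, t3.3} {out.3, t1.1, t1.2, t2.1, t2.3, t3.1, t3.2, t4.1} {t1.3, t4.2} {t4.3}
The second expression reduces to {out.1} {out.2, t1.2, t1.3, t2.2, t2.3, t3.1, t4.2, t4.3} {out.3} {t1.1} {t2.1} {t3.2} {t3.3} {t4.1}
The forms do not match — not equal.


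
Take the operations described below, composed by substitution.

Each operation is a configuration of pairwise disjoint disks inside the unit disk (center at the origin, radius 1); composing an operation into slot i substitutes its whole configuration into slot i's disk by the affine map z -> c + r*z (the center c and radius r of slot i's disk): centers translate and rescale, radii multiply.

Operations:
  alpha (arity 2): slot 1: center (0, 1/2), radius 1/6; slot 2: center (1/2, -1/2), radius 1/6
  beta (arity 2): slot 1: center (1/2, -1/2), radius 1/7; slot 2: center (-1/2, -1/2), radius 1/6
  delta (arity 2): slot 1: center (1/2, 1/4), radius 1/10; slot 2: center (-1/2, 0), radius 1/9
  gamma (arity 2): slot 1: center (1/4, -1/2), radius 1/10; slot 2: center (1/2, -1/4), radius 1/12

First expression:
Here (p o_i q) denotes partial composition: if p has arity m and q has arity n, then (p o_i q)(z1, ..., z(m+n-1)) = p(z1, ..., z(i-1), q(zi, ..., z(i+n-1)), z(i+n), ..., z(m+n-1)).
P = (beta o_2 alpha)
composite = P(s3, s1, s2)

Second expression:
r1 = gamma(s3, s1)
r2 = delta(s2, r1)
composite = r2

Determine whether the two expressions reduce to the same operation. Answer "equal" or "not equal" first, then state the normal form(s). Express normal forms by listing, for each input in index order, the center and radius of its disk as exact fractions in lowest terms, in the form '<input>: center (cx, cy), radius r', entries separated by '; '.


not equal; the first gives s1: center (-1/2, -5/12), radius 1/36; s2: center (-5/12, -7/12), radius 1/36; s3: center (1/2, -1/2), radius 1/7 and the second s1: center (-4/9, -1/36), radius 1/108; s2: center (1/2, 1/4), radius 1/10; s3: center (-17/36, -1/18), radius 1/90

The first expression, normalized: s1: center (-1/2, -5/12), radius 1/36; s2: center (-5/12, -7/12), radius 1/36; s3: center (1/2, -1/2), radius 1/7
The second expression, normalized: s1: center (-4/9, -1/36), radius 1/108; s2: center (1/2, 1/4), radius 1/10; s3: center (-17/36, -1/18), radius 1/90
They disagree, so not equal.


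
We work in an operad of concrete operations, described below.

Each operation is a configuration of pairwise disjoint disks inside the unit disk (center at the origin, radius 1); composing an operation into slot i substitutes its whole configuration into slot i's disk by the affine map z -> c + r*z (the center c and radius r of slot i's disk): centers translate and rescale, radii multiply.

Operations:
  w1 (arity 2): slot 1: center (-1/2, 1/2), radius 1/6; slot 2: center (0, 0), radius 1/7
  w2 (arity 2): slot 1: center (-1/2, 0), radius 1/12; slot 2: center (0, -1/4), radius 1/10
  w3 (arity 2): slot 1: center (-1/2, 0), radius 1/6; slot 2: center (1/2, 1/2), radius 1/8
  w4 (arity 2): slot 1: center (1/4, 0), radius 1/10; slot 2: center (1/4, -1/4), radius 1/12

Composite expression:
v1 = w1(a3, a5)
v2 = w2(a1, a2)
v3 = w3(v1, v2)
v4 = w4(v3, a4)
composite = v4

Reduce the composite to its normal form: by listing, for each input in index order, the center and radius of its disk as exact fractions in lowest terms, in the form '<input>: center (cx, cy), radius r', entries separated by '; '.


a1: center (47/160, 1/20), radius 1/960; a2: center (3/10, 3/64), radius 1/800; a3: center (23/120, 1/120), radius 1/360; a4: center (1/4, -1/4), radius 1/12; a5: center (1/5, 0), radius 1/420


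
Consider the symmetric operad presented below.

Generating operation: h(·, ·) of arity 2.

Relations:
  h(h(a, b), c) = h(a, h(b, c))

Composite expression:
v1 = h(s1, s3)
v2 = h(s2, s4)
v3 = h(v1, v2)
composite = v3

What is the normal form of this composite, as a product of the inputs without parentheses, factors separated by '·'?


s1 · s3 · s2 · s4


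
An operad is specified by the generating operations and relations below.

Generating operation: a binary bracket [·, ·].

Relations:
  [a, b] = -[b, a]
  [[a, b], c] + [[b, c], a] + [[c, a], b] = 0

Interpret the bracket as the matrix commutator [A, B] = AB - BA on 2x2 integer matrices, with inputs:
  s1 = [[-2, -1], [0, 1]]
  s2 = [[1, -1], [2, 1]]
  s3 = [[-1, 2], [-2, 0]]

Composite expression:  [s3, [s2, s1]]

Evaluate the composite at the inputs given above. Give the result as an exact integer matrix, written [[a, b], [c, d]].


[s2, s1] = [[2, -3], [-6, -2]]
[s3, [s2, s1]] = [[-18, -5], [-14, 18]]

[[-18, -5], [-14, 18]]


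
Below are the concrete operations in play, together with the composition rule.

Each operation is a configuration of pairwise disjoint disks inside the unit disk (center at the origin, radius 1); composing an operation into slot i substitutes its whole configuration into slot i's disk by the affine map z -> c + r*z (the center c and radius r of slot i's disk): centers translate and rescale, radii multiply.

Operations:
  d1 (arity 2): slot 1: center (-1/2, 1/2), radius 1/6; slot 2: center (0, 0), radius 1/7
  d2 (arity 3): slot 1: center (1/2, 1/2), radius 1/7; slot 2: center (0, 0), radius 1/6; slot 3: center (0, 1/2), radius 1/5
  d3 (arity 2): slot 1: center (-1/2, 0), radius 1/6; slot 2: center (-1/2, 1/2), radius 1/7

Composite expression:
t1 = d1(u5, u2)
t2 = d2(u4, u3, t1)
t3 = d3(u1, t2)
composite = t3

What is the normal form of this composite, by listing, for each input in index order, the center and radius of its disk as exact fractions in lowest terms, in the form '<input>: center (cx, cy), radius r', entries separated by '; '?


u1: center (-1/2, 0), radius 1/6; u2: center (-1/2, 4/7), radius 1/245; u3: center (-1/2, 1/2), radius 1/42; u4: center (-3/7, 4/7), radius 1/49; u5: center (-18/35, 41/70), radius 1/210

Affine substitution under d3: radii multiply and u-centers shift.
tracing u1 down its 1-map path: center (-1/2, 0), radius 1/6
tracing u4 down its 2-map path: center (-3/7, 4/7), radius 1/49
tracing u3 down its 2-map path: center (-1/2, 1/2), radius 1/42
tracing u5 down its 3-map path: center (-18/35, 41/70), radius 1/210
tracing u2 down its 3-map path: center (-1/2, 4/7), radius 1/245


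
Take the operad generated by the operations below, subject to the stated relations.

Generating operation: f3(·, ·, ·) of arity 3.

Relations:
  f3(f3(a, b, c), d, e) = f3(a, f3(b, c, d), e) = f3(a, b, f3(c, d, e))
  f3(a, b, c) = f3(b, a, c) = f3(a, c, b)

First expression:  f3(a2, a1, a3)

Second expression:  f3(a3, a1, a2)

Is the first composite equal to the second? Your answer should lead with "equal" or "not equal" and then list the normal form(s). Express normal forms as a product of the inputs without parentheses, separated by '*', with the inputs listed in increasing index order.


The first expression reduces to a1 * a2 * a3
The second expression reduces to a1 * a2 * a3
Both agree, so they are equal.

equal; the common form is a1 * a2 * a3


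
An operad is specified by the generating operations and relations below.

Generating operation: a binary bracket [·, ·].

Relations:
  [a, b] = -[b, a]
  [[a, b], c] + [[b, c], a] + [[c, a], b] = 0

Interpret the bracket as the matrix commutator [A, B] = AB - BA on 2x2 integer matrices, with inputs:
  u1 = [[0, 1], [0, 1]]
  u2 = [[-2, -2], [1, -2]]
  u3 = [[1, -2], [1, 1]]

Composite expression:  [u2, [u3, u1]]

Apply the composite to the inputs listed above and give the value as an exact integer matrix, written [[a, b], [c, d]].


[[4, -4], [-2, -4]]

[u3, u1] = [[-1, -2], [-1, 1]]
[u2, [u3, u1]] = [[4, -4], [-2, -4]]


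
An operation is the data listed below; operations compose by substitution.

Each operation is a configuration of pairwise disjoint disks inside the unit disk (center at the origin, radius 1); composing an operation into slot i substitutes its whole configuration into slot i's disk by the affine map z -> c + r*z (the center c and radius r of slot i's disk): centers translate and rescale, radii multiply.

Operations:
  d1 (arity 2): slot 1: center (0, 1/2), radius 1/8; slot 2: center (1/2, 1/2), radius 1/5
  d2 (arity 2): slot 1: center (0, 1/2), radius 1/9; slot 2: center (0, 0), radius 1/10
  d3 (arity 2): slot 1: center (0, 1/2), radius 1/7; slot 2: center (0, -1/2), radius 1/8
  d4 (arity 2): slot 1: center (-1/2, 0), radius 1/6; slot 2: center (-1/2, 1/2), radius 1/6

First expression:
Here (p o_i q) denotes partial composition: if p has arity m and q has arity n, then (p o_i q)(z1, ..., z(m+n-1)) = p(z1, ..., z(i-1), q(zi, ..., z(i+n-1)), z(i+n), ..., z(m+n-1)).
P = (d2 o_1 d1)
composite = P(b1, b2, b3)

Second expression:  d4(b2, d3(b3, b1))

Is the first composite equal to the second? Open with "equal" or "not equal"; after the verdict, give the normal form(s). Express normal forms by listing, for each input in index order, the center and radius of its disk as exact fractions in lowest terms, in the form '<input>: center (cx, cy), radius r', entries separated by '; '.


not equal: they reduce to b1: center (0, 5/9), radius 1/72; b2: center (1/18, 5/9), radius 1/45; b3: center (0, 0), radius 1/10 and b1: center (-1/2, 5/12), radius 1/48; b2: center (-1/2, 0), radius 1/6; b3: center (-1/2, 7/12), radius 1/42

The first composite normalizes to b1: center (0, 5/9), radius 1/72; b2: center (1/18, 5/9), radius 1/45; b3: center (0, 0), radius 1/10
The second composite normalizes to b1: center (-1/2, 5/12), radius 1/48; b2: center (-1/2, 0), radius 1/6; b3: center (-1/2, 7/12), radius 1/42
No match — not equal.


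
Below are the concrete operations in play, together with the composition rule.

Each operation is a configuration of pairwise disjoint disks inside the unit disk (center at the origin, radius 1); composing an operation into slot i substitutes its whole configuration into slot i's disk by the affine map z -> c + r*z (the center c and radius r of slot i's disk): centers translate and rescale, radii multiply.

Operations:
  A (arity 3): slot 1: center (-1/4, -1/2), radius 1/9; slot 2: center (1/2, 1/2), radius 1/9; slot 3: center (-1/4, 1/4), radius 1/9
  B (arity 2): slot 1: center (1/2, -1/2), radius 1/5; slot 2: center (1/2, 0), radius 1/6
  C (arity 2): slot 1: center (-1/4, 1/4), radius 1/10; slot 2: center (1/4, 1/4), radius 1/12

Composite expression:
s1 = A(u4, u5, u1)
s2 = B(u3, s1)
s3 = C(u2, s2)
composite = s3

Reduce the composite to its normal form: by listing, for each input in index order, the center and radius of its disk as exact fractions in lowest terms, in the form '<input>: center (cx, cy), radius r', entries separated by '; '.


u1: center (83/288, 73/288), radius 1/648; u2: center (-1/4, 1/4), radius 1/10; u3: center (7/24, 5/24), radius 1/60; u4: center (83/288, 35/144), radius 1/648; u5: center (43/144, 37/144), radius 1/648

Nesting under C composes maps z -> c + r*z down each u-path.
for u2, the 1-step affine chain lands on center (-1/4, 1/4), radius 1/10
for u3, the 2-step affine chain lands on center (7/24, 5/24), radius 1/60
for u4, the 3-step affine chain lands on center (83/288, 35/144), radius 1/648
for u5, the 3-step affine chain lands on center (43/144, 37/144), radius 1/648
for u1, the 3-step affine chain lands on center (83/288, 73/288), radius 1/648


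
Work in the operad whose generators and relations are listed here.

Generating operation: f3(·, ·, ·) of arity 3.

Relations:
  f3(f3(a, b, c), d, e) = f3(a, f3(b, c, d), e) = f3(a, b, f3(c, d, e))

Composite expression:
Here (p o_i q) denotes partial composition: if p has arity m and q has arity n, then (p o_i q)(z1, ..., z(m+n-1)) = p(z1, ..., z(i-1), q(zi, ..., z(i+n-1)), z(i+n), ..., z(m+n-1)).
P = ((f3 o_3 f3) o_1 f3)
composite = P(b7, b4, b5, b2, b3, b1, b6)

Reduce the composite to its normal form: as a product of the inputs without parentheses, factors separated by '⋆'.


b7 ⋆ b4 ⋆ b5 ⋆ b2 ⋆ b3 ⋆ b1 ⋆ b6

Every regrouping of f3 is equal, so read the b-inputs in written order.
f3(b7, b4, b5) linearizes to b7 ⋆ b4 ⋆ b5
f3(b3, b1, b6) linearizes to b3 ⋆ b1 ⋆ b6
f3(f3(b7, b4, b5), b2, f3(b3, b1, b6)) linearizes to b7 ⋆ b4 ⋆ b5 ⋆ b2 ⋆ b3 ⋆ b1 ⋆ b6


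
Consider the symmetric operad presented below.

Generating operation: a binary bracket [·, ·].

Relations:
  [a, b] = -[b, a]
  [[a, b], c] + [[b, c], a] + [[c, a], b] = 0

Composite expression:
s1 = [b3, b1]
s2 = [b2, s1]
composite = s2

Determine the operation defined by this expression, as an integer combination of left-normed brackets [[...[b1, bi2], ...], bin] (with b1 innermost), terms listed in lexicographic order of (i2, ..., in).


[[b1, b3], b2]

In the tensor algebra, words opening b1 carry the b1-anchored form.
Composite bracket: [b2, [b3, b1]]
The bracket unfolds into 4 signed words via [a, b] = ab - ba (2^2 = 4).
Keep just the words that open with b1:
  word b1b3b2 has sign +1, contributing +[[b1, b3], b2]


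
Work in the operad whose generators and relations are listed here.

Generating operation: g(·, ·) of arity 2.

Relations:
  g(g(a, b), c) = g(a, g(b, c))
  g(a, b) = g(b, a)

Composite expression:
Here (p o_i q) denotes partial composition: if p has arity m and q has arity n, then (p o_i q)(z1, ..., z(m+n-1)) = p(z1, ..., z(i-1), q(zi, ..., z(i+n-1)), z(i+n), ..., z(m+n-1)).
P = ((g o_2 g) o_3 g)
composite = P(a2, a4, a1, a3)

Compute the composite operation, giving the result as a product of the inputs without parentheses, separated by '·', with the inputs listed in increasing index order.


With g associative and commutative, the a-input set is all that matters.
g(a1, a3) unparenthesizes to a1 · a3
g(a4, g(a1, a3)) unparenthesizes to a4 · a1 · a3
g(a2, g(a4, g(a1, a3))) unparenthesizes to a2 · a4 · a1 · a3
rearranged into index order: a1 · a2 · a3 · a4

a1 · a2 · a3 · a4


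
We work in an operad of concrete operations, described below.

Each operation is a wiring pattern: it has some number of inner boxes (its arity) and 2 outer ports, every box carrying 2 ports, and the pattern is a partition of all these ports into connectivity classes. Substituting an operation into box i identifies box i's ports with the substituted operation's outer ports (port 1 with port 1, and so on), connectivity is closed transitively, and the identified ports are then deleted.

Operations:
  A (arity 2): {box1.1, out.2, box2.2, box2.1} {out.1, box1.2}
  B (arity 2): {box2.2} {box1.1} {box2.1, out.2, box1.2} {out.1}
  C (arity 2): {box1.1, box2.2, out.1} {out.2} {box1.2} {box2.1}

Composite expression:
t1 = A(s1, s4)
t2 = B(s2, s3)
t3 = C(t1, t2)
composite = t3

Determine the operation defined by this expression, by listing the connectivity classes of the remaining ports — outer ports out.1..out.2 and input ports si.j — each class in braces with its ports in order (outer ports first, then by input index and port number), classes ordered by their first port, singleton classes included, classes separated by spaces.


After gluing at C, chains via deleted ports link the s-ports.
after A, the pattern on (s1, s4) reads {out.1, s1.2} {out.2, s1.1, s4.1, s4.2} (out.j = its outer ports)
after B, the pattern on (s2, s3) reads {out.1} {out.2, s2.2, s3.1} {s2.1} {s3.2} (out.j = its outer ports)
after C, the pattern on (s1, s4, s2, s3) reads {out.1, s1.2, s2.2, s3.1} {out.2} {s1.1, s4.1, s4.2} {s2.1} {s3.2} (out.j = its outer ports)

{out.1, s1.2, s2.2, s3.1} {out.2} {s1.1, s4.1, s4.2} {s2.1} {s3.2}


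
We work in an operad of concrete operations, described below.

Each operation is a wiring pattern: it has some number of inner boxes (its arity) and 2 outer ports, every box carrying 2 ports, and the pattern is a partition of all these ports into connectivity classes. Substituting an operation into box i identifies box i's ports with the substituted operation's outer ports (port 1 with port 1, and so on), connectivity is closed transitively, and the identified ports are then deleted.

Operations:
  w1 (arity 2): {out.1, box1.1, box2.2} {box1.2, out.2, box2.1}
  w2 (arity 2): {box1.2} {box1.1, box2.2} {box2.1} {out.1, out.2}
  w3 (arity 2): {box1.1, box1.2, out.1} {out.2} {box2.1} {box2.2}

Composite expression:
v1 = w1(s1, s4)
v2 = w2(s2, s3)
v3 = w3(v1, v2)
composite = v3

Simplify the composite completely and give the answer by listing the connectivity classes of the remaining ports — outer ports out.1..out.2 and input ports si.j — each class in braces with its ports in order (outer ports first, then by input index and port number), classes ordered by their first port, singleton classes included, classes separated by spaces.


Reachability decides: close wires over w3-identified ports.
composing w1 on (s1, s4), with out.j its own outer ports: {out.1, s1.1, s4.2} {out.2, s1.2, s4.1}
composing w2 on (s2, s3), with out.j its own outer ports: {out.1, out.2} {s2.1, s3.2} {s2.2} {s3.1}
composing w3 on (s1, s4, s2, s3), with out.j its own outer ports: {out.1, s1.1, s1.2, s4.1, s4.2} {out.2} {s2.1, s3.2} {s2.2} {s3.1}

{out.1, s1.1, s1.2, s4.1, s4.2} {out.2} {s2.1, s3.2} {s2.2} {s3.1}


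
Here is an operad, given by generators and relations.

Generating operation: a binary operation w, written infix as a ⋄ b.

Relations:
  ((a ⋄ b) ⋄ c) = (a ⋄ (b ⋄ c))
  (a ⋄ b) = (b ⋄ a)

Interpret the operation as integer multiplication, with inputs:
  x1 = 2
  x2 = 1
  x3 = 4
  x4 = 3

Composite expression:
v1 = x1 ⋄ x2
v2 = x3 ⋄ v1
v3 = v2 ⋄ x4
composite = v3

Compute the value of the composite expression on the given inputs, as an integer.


24


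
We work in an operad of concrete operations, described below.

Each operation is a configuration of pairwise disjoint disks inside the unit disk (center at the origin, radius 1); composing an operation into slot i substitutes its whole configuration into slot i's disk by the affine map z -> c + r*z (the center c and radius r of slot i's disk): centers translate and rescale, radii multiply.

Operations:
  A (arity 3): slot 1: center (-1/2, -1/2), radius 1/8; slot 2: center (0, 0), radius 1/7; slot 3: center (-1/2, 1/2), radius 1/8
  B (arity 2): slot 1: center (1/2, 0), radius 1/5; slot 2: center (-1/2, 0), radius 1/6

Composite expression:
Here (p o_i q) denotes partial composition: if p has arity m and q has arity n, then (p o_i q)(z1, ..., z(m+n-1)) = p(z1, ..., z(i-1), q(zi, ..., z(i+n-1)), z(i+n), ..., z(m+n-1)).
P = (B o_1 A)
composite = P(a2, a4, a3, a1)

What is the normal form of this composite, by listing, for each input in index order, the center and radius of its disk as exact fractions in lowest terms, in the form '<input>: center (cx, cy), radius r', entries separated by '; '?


a1: center (-1/2, 0), radius 1/6; a2: center (2/5, -1/10), radius 1/40; a3: center (2/5, 1/10), radius 1/40; a4: center (1/2, 0), radius 1/35

Follow each a-input down from B: c' goes to c + r*c', radius to r*r'.
a2 passes through 2 substitutions, ending at center (2/5, -1/10), radius 1/40
a4 passes through 2 substitutions, ending at center (1/2, 0), radius 1/35
a3 passes through 2 substitutions, ending at center (2/5, 1/10), radius 1/40
a1 passes through 1 substitution, ending at center (-1/2, 0), radius 1/6


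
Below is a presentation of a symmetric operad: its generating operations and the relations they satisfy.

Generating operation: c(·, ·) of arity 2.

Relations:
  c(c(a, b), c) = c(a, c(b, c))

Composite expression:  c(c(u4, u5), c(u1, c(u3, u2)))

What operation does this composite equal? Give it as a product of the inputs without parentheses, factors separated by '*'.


u4 * u5 * u1 * u3 * u2


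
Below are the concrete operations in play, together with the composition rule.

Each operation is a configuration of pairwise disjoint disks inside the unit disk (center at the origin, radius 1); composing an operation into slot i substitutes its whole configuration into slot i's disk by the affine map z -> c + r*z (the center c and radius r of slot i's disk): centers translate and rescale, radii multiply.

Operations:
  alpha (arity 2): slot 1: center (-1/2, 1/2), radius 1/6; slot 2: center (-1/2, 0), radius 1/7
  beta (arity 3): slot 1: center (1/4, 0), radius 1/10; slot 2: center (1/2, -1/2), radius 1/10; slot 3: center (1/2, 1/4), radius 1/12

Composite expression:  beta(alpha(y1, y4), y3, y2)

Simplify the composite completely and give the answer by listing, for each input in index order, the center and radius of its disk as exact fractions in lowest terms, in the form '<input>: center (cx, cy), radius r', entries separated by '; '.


y1: center (1/5, 1/20), radius 1/60; y2: center (1/2, 1/4), radius 1/12; y3: center (1/2, -1/2), radius 1/10; y4: center (1/5, 0), radius 1/70


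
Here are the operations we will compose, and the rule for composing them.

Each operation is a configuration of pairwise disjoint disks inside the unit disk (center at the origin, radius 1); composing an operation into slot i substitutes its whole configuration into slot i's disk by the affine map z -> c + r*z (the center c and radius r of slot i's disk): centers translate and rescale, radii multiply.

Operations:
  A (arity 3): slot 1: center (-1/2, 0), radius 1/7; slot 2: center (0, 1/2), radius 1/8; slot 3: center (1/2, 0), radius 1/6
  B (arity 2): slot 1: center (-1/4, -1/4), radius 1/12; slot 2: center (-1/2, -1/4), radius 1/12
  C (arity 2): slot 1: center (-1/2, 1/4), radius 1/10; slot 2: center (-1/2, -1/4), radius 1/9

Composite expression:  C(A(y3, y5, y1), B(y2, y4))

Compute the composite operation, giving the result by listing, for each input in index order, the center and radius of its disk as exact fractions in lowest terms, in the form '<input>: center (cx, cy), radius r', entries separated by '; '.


y1: center (-9/20, 1/4), radius 1/60; y2: center (-19/36, -5/18), radius 1/108; y3: center (-11/20, 1/4), radius 1/70; y4: center (-5/9, -5/18), radius 1/108; y5: center (-1/2, 3/10), radius 1/80

Only the slot chain above each y matters under C; compose those maps.
for y3, the 2-step affine chain lands on center (-11/20, 1/4), radius 1/70
for y5, the 2-step affine chain lands on center (-1/2, 3/10), radius 1/80
for y1, the 2-step affine chain lands on center (-9/20, 1/4), radius 1/60
for y2, the 2-step affine chain lands on center (-19/36, -5/18), radius 1/108
for y4, the 2-step affine chain lands on center (-5/9, -5/18), radius 1/108


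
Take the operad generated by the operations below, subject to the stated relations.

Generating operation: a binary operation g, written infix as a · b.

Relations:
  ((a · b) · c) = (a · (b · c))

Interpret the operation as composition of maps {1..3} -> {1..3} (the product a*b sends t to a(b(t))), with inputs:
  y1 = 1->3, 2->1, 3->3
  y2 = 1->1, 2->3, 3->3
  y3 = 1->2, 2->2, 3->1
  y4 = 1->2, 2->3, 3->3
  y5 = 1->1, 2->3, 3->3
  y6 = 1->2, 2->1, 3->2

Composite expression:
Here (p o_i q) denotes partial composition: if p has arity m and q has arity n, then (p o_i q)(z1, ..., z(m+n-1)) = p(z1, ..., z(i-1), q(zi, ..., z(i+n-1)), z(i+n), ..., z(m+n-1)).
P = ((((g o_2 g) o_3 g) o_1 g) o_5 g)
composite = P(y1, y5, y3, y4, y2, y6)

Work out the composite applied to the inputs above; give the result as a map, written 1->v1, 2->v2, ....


(y1 · y5) = 1->3, 2->3, 3->3
(y2 · y6) = 1->3, 2->1, 3->3
(y4 · (y2 · y6)) = 1->3, 2->2, 3->3
(y3 · (y4 · (y2 · y6))) = 1->1, 2->2, 3->1
((y1 · y5) · (y3 · (y4 · (y2 · y6)))) = 1->3, 2->3, 3->3

1->3, 2->3, 3->3


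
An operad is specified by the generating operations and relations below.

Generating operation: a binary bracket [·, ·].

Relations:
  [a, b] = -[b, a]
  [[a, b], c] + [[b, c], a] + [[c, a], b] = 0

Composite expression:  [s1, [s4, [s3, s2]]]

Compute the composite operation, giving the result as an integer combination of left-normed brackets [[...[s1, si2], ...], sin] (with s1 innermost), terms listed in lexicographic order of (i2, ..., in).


[[[s1, s2], s3], s4] - [[[s1, s3], s2], s4] - [[[s1, s4], s2], s3] + [[[s1, s4], s3], s2]

In the tensor algebra, words opening s1 carry the s1-anchored form.
Composite bracket: [s1, [s4, [s3, s2]]]
Full expansion: 8 signed words from ab - ba (2^3 = 8).
Coefficients come from the s1-initial words:
  s1s2s3s4 (sign +1) contributes +[[[s1, s2], s3], s4]
  s1s3s2s4 (sign -1) contributes -[[[s1, s3], s2], s4]
  s1s4s2s3 (sign -1) contributes -[[[s1, s4], s2], s3]
  s1s4s3s2 (sign +1) contributes +[[[s1, s4], s3], s2]


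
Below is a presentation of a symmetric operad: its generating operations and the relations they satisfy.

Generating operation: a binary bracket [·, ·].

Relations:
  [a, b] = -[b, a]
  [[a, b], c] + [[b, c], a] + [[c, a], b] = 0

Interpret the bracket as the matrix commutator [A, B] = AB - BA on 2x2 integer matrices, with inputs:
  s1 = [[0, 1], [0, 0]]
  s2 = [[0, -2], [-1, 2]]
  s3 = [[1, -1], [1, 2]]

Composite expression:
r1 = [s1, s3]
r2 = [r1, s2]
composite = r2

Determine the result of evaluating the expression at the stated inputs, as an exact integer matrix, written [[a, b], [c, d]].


[[-1, -2], [2, 1]]

[s1, s3] = [[1, 1], [0, -1]]
[[s1, s3], s2] = [[-1, -2], [2, 1]]


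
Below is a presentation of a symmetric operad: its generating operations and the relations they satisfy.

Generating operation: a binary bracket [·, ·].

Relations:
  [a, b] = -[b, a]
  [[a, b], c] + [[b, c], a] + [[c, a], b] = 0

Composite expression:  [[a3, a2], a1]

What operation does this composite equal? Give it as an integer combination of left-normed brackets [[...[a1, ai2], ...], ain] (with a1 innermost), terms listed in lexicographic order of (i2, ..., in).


Expand each bracket as ab - ba; the a1-initial words give the coefficients.
Composite bracket: [[a3, a2], a1]
Each bracket splits as ab - ba, giving 4 signed words (2^2 = 4).
Keep just the words that open with a1:
  sign of a1a2a3 is +1, so it contributes +[[a1, a2], a3]
  sign of a1a3a2 is -1, so it contributes -[[a1, a3], a2]

[[a1, a2], a3] - [[a1, a3], a2]


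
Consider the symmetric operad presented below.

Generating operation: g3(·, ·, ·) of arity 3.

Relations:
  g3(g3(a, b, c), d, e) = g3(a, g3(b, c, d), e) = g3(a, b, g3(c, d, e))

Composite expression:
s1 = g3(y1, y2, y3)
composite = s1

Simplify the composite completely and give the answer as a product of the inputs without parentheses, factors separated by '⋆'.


Every regrouping of g3 is equal, so read the y-inputs in written order.
g3(y1, y2, y3) spells out as y1 ⋆ y2 ⋆ y3

y1 ⋆ y2 ⋆ y3


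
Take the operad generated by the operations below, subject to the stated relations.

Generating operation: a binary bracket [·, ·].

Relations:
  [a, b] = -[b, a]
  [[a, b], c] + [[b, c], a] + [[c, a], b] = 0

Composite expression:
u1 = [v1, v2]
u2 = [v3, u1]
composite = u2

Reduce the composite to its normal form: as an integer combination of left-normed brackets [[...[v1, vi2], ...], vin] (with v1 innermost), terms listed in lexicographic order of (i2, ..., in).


-[[v1, v2], v3]

Left-normed coefficients sit on the v1-initial expansion words.
Composite bracket: [v3, [v1, v2]]
Full expansion: 4 signed words from ab - ba (2^2 = 4).
Coefficients come from the v1-initial words:
  v1v2v3 (sign -1) contributes -[[v1, v2], v3]


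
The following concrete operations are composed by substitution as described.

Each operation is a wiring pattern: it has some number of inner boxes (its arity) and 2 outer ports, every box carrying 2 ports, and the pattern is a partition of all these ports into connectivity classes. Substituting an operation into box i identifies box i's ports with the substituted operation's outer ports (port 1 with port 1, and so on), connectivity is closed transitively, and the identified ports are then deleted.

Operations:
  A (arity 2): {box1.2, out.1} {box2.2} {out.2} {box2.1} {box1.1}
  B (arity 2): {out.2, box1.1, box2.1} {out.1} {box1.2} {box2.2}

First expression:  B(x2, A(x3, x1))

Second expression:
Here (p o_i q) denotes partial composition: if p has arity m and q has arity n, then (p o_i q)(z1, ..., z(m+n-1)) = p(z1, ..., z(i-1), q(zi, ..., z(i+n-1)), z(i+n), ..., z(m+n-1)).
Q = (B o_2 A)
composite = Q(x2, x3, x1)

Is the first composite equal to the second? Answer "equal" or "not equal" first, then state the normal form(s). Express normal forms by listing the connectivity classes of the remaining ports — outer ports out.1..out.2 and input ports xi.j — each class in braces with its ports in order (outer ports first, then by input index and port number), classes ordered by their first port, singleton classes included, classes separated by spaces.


equal; the common form is {out.1} {out.2, x2.1, x3.2} {x1.1} {x1.2} {x2.2} {x3.1}

In normal form, the first expression is {out.1} {out.2, x2.1, x3.2} {x1.1} {x1.2} {x2.2} {x3.1}
In normal form, the second expression is {out.1} {out.2, x2.1, x3.2} {x1.1} {x1.2} {x2.2} {x3.1}
Identical normal forms: equal.


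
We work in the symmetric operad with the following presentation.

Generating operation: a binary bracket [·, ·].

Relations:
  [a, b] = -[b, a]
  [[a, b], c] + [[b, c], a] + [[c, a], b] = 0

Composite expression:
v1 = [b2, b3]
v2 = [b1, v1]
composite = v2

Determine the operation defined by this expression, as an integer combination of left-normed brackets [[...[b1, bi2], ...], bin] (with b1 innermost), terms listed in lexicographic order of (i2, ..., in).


[[b1, b2], b3] - [[b1, b3], b2]

In the tensor algebra, words opening b1 carry the b1-anchored form.
Composite bracket: [b1, [b2, b3]]
The bracket unfolds into 4 signed words via [a, b] = ab - ba (2^2 = 4).
Keep just the words that open with b1:
  word b1b2b3 has sign +1, contributing +[[b1, b2], b3]
  word b1b3b2 has sign -1, contributing -[[b1, b3], b2]


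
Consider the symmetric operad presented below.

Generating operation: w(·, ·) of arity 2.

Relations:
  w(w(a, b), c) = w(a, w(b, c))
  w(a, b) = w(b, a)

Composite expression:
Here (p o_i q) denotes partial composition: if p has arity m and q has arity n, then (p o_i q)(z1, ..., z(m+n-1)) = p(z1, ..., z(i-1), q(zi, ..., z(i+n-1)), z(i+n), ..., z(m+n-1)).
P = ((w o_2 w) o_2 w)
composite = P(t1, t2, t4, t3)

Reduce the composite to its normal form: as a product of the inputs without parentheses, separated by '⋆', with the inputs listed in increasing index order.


t1 ⋆ t2 ⋆ t3 ⋆ t4

Both nesting and order wash out for w; what remains is which t's occur.
w(t2, t4) reduces to t2 ⋆ t4
w(w(t2, t4), t3) reduces to t2 ⋆ t4 ⋆ t3
w(t1, w(w(t2, t4), t3)) reduces to t1 ⋆ t2 ⋆ t4 ⋆ t3
rearranged into index order: t1 ⋆ t2 ⋆ t3 ⋆ t4


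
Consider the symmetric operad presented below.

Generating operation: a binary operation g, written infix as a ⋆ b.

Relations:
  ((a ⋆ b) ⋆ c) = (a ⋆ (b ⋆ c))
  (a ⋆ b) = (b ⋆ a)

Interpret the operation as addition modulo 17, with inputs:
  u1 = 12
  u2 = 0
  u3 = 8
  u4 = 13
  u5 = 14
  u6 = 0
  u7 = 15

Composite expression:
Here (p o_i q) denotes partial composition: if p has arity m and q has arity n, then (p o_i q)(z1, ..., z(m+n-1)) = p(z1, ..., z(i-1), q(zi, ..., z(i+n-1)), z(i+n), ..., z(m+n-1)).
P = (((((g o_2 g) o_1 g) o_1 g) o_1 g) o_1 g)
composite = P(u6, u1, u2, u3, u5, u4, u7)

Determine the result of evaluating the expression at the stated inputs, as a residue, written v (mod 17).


11 (mod 17)

(u6 ⋆ u1) = 12
((u6 ⋆ u1) ⋆ u2) = 12
(((u6 ⋆ u1) ⋆ u2) ⋆ u3) = 3
((((u6 ⋆ u1) ⋆ u2) ⋆ u3) ⋆ u5) = 0
(u4 ⋆ u7) = 11
(((((u6 ⋆ u1) ⋆ u2) ⋆ u3) ⋆ u5) ⋆ (u4 ⋆ u7)) = 11
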